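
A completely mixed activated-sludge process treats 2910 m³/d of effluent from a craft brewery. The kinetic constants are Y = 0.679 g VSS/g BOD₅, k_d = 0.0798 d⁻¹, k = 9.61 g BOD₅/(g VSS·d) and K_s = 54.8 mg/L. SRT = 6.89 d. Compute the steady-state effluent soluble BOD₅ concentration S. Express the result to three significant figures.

S ≈ 1.96 mg/L

From the Monod/SRT balance for a CMAS, S = K_s·(1+k_d θ_c)/[θ_c·(Y k − k_d) − 1] = 54.8 × (1 + 0.0798 × 6.89) / [6.89 × (0.679 × 9.61 − 0.0798) − 1] = 84.93 / 43.41 = 1.957 mg/L.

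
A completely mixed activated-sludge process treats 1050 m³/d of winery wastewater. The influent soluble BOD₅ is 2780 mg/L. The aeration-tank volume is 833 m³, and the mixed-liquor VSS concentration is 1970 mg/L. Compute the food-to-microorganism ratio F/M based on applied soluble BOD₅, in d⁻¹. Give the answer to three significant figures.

F/M ≈ 1.78 d⁻¹

Food-to-microorganism ratio F/M = Q S₀ / (V X) = 1050 × 2780 / (833.0 × 1970) = 1.779 d⁻¹.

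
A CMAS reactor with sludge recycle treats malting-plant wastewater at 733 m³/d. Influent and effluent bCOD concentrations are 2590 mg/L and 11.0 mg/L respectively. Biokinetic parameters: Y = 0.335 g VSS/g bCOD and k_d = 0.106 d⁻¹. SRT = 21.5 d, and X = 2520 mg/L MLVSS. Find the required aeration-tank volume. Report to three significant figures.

Rearranging the biomass balance for a CMAS with decay, V = Y·Q·ΔS·θ_c / [X·(1+k_d θ_c)] = 0.335 × 733 × (2590 − 11.0) × 21.5 / [2520 × (1 + 0.106 × 21.5)] = 1.36×10^7 / 8263 = 1648 m³.

V ≈ 1650 m³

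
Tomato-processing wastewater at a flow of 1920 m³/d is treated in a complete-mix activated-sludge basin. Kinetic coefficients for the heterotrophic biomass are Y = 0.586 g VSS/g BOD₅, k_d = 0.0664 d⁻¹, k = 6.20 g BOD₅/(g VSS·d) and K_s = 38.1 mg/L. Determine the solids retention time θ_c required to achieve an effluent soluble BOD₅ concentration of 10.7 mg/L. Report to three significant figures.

From 1/θ_c = Y·k·S/(K_s + S) − k_d: Y·k·S/(K_s+S) = 0.586 × 6.20 × 10.7 / (38.1 + 10.7) = 0.7966 d⁻¹.
Then 1/θ_c = μ − k_d = 0.7966 − 0.0664 = 0.7302 d⁻¹, giving θ_c = 1.369 d.

θ_c ≈ 1.37 d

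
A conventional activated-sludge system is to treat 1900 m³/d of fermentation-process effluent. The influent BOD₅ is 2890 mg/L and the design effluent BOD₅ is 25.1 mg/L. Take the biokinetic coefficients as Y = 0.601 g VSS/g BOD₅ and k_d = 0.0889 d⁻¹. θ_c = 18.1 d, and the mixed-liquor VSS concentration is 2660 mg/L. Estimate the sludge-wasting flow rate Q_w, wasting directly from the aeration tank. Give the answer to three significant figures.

Q_w ≈ 471 m³/d

Rearranging the biomass balance for a CMAS with decay, V = Y·Q·ΔS·θ_c / [X·(1+k_d θ_c)] = 0.601 × 1900 × (2890 − 25.1) × 18.1 / [2660 × (1 + 0.0889 × 18.1)] = 5.92×10^7 / 6940 = 8532 m³.
With mixed-liquor wasting, θ_c = V/Q_w, so Q_w = V/θ_c = 8532/18.1 = 471.4 m³/d.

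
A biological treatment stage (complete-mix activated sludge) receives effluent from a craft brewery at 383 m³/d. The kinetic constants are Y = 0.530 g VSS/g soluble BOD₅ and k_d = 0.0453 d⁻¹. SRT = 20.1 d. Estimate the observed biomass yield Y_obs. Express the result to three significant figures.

The observed yield is Y_obs = Y/(1 + k_d·θ_c) = 0.530 / (1 + 0.0453 × 20.1) = 0.530 / 1.911 = 0.2774 g VSS per g soluble BOD₅ removed.

Y_obs ≈ 0.277 g VSS/g soluble BOD₅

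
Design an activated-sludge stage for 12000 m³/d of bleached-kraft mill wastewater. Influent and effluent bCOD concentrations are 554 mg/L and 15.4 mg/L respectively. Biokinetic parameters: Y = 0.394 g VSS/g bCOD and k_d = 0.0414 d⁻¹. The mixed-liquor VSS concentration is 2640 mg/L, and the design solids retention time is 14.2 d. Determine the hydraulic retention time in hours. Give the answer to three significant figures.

Rearranging the biomass balance for a CMAS with decay, V = Y·Q·ΔS·θ_c / [X·(1+k_d θ_c)] = 0.394 × 12000 × (554 − 15.4) × 14.2 / [2640 × (1 + 0.0414 × 14.2)] = 3.62×10^7 / 4192 = 8626 m³.
τ = V/Q = 8626/12000 = 0.7188 d, or 17.25 h.

τ ≈ 17.3 h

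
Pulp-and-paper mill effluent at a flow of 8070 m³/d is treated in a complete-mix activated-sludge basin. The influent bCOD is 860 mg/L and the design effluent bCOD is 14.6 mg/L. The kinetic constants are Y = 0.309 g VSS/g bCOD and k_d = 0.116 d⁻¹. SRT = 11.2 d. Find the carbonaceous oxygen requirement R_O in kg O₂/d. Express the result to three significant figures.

Observed yield with endogenous decay: Y_obs = Y / (1 + k_d·θ_c) = 0.309 / (1 + 0.116 × 11.2) = 0.309 / 2.299 = 0.1344 g VSS/g bCOD.
Substrate removed = Q·(S₀ − S) = 8070 m³/d × (860 − 14.6) g/m³ = 6.82×10^6 g/d = 6822 kg/d.
Biomass synthesised: P_X = Y_obs × 6822 = 916.9 kg VSS/d.
Carbonaceous O₂ demand = substrate oxidised − cell-mass equivalent = 6822 − 1.42 × 916.9 = 5520 kg O₂/d.

R_O ≈ 5520 kg O₂/d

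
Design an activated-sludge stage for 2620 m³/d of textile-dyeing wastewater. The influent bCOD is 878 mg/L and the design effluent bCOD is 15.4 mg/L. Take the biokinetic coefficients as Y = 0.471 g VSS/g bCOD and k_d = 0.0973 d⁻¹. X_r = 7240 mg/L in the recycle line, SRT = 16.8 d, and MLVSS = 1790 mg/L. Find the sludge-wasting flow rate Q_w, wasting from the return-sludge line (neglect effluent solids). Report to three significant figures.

Q_w ≈ 55.8 m³/d

From the SRT design equation V = Y Q (S₀−S) θ_c / [X (1 + k_d θ_c)] = 0.471 × 2620 × (878 − 15.4) × 16.8 / [1790 × (1 + 0.0973 × 16.8)] = 1.79×10^7 / 4716 = 3792 m³.
Wasting from the return line (neglecting effluent solids): Q_w = V·X / (θ_c·X_r) = 3792 × 1790 / (16.8 × 7240) = 55.80 m³/d.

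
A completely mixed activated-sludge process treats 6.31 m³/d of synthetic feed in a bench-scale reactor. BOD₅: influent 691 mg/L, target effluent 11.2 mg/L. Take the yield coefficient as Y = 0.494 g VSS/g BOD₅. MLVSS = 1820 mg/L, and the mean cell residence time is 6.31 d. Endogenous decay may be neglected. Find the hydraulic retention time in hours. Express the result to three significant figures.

Biomass mass balance (decay neglected): V·X = Y·Q·(S₀ − S)·θ_c, so V = 0.494 × 6.31 × (691 − 11.2) × 6.31 / 1820 = 7.347 m³.
τ = V/Q = 7.347/6.31 = 1.164 d, or 27.94 h.

τ ≈ 27.9 h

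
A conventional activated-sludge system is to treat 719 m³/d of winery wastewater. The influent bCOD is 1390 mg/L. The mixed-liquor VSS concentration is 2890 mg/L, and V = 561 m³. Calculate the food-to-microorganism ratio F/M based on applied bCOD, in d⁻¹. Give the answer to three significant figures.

F/M = applied load / biomass = Q·S₀/(V·X) = 719 × 1390 / (561.0 × 2890) = 0.6164 d⁻¹.

F/M ≈ 0.616 d⁻¹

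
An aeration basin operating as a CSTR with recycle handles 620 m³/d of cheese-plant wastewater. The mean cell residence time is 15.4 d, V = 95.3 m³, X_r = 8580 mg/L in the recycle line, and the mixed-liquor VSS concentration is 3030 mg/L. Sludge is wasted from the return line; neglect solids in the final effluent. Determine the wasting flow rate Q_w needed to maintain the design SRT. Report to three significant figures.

Q_w ≈ 2.19 m³/d

Wasting from the return line (neglecting effluent solids): Q_w = V·X / (θ_c·X_r) = 95.30 × 3030 / (15.4 × 8580) = 2.185 m³/d.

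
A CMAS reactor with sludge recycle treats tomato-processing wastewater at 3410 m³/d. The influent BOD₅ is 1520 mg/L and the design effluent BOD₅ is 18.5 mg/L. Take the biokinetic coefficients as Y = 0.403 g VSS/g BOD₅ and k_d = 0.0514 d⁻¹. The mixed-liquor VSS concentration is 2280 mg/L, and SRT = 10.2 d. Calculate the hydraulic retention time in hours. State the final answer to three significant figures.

From the SRT design equation V = Y Q (S₀−S) θ_c / [X (1 + k_d θ_c)] = 0.403 × 3410 × (1520 − 18.5) × 10.2 / [2280 × (1 + 0.0514 × 10.2)] = 2.1×10^7 / 3475 = 6056 m³.
Hydraulic retention time τ = V/Q = 6056 / 3410 = 1.776 d = 42.62 h.

τ ≈ 42.6 h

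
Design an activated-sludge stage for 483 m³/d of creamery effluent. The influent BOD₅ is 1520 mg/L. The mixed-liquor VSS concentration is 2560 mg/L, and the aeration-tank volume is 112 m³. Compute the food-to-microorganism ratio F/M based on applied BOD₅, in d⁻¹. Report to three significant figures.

F/M ≈ 2.56 d⁻¹

F/M = applied load / biomass = Q·S₀/(V·X) = 483 × 1520 / (112.0 × 2560) = 2.561 d⁻¹.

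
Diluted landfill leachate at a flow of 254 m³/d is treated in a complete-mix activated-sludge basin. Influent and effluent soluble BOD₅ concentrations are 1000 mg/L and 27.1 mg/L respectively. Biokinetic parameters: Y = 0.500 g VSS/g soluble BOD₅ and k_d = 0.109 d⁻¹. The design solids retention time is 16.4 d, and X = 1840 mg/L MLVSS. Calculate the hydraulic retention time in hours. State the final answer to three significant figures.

τ ≈ 37.3 h

From the SRT design equation V = Y Q (S₀−S) θ_c / [X (1 + k_d θ_c)] = 0.500 × 254 × (1000 − 27.1) × 16.4 / [1840 × (1 + 0.109 × 16.4)] = 2.03×10^6 / 5129 = 395.1 m³.
Hydraulic retention time τ = V/Q = 395.1 / 254 = 1.555 d = 37.33 h.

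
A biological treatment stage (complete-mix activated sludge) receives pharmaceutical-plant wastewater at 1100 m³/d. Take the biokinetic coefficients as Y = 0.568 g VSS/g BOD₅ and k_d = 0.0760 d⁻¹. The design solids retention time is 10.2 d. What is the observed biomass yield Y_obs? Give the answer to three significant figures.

Y_obs ≈ 0.320 g VSS/g BOD₅

Correct the yield for decay: Y_obs = Y/(1 + k_d θ_c) = 0.568 / (1 + 0.0760 × 10.2) = 0.568 / 1.775 = 0.3200.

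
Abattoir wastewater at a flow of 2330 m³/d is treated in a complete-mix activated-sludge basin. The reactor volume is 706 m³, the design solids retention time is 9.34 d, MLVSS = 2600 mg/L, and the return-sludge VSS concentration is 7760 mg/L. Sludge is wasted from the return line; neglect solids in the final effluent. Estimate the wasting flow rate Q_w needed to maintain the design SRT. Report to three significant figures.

Q_w ≈ 25.3 m³/d

Q_w = (V·X)/(θ_c X_r) = 706.0 × 2600 / (9.34 × 7760) = 25.33 m³/d.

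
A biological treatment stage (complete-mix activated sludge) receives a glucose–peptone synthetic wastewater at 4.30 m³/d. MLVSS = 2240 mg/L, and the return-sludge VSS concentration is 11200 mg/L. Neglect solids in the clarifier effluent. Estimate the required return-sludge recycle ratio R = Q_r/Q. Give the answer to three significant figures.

Mass balance around the secondary clarifier (neglecting effluent solids): R = X / (X_r − X) = 2240 / (11200 − 2240) = 0.2500.

R ≈ 0.250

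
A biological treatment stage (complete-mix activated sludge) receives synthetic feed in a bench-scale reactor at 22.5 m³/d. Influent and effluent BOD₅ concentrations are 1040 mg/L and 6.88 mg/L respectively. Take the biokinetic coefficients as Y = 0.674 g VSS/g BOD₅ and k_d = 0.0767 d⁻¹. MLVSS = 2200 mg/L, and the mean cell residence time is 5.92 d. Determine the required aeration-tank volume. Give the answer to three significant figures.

From the SRT design equation V = Y Q (S₀−S) θ_c / [X (1 + k_d θ_c)] = 0.674 × 22.5 × (1040 − 6.88) × 5.92 / [2200 × (1 + 0.0767 × 5.92)] = 9.28×10^4 / 3199 = 28.99 m³.

V ≈ 29.0 m³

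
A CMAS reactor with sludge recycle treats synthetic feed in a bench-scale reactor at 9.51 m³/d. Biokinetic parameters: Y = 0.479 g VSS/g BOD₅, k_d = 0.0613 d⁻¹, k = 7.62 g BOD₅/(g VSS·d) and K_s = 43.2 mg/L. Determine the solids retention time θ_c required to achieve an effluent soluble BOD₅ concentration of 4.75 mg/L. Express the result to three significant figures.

θ_c ≈ 3.33 d

From 1/θ_c = Y·k·S/(K_s + S) − k_d: Y·k·S/(K_s+S) = 0.479 × 7.62 × 4.75 / (43.2 + 4.75) = 0.3616 d⁻¹.
Then 1/θ_c = μ − k_d = 0.3616 − 0.0613 = 0.3003 d⁻¹, giving θ_c = 3.330 d.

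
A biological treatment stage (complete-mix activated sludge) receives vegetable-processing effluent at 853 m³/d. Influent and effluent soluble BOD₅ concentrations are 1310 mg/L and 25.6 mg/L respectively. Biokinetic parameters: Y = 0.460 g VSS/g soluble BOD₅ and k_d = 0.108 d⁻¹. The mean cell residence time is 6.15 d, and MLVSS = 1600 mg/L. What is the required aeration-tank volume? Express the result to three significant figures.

From the SRT design equation V = Y Q (S₀−S) θ_c / [X (1 + k_d θ_c)] = 0.460 × 853 × (1310 − 25.6) × 6.15 / [1600 × (1 + 0.108 × 6.15)] = 3.1×10^6 / 2663 = 1164 m³.

V ≈ 1160 m³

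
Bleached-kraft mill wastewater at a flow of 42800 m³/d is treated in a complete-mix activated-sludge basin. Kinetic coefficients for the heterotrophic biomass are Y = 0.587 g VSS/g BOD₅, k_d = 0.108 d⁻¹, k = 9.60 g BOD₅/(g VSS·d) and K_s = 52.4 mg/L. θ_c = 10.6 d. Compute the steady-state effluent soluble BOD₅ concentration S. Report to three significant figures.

S ≈ 1.95 mg/L

From the Monod/SRT balance for a CMAS, S = K_s·(1+k_d θ_c)/[θ_c·(Y k − k_d) − 1] = 52.4 × (1 + 0.108 × 10.6) / [10.6 × (0.587 × 9.60 − 0.108) − 1] = 112.4 / 57.59 = 1.952 mg/L.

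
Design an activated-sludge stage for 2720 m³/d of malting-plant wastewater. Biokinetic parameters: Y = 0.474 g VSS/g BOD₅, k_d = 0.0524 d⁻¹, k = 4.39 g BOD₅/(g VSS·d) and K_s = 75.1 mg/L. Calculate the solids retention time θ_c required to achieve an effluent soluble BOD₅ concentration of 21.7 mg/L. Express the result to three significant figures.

At the target effluent, Y k S/(K_s+S) = 0.474×4.39×21.7/96.80 = 0.4665 d⁻¹.
1/θ_c = 0.4665 − 0.0524 = 0.4141 d⁻¹, so θ_c = 2.415 d.

θ_c ≈ 2.42 d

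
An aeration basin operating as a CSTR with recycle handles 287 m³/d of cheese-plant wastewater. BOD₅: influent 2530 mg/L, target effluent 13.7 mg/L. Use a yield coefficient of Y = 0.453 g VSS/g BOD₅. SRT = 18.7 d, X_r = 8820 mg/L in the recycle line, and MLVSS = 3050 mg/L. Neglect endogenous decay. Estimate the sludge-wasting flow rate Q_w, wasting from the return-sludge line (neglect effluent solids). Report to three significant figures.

With k_d = 0 the design equation reduces to V = Y Q (S₀−S) θ_c / X = 0.453 × 287 × (2530 − 13.7) × 18.7 / 3050 = 2006 m³.
Q_w = (V·X)/(θ_c X_r) = 2006 × 3050 / (18.7 × 8820) = 37.09 m³/d.

Q_w ≈ 37.1 m³/d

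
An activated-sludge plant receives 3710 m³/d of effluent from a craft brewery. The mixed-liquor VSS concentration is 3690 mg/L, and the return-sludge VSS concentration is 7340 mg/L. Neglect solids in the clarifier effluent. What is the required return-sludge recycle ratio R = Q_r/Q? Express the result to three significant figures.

Mass balance around the secondary clarifier (neglecting effluent solids): R = X / (X_r − X) = 3690 / (7340 − 3690) = 1.011.

R ≈ 1.01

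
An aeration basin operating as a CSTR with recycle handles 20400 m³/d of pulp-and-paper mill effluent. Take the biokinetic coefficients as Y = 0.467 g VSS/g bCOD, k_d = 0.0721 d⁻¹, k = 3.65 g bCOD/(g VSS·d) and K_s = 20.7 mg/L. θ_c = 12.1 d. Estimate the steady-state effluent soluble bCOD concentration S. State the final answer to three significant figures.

For a completely mixed reactor with recycle the Lawrence–McCarty relation gives S = K_s·(1 + k_d·θ_c) / [θ_c·(Y·k − k_d) − 1] = 20.7 × (1 + 0.0721 × 12.1) / [12.1 × (0.467 × 3.65 − 0.0721) − 1] = 38.76 / 18.75 = 2.067 mg/L.

S ≈ 2.07 mg/L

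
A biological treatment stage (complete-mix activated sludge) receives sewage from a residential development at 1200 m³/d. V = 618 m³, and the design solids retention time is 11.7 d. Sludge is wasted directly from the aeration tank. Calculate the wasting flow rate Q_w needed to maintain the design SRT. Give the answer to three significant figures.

Wasting from the aeration tank: Q_w = V / θ_c = 618.0 / 11.7 = 52.82 m³/d.

Q_w ≈ 52.8 m³/d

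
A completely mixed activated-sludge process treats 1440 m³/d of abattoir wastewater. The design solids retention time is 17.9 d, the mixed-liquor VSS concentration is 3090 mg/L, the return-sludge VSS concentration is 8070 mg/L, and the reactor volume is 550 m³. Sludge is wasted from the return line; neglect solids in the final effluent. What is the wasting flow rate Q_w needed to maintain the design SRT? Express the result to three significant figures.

Q_w ≈ 11.8 m³/d

θ_c = V·X/(Q_w·X_r) when wasting from the recycle, so Q_w = V·X/(θ_c·X_r) = 550.0 × 3090 / (17.9 × 8070) = 11.77 m³/d.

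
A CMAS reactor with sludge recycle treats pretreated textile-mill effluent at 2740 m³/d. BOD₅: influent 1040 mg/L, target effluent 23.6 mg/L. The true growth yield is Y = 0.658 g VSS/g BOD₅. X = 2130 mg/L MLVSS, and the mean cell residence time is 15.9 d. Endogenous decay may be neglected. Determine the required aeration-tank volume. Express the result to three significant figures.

V ≈ 13700 m³

Biomass mass balance (decay neglected): V·X = Y·Q·(S₀ − S)·θ_c, so V = 0.658 × 2740 × (1040 − 23.6) × 15.9 / 2130 = 13679 m³.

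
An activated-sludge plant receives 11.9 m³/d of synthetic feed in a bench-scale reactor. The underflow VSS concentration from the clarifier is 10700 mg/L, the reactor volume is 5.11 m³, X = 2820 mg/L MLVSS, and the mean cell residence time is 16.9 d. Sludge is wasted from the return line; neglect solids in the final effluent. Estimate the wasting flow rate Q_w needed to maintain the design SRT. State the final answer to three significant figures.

Wasting from the return line (neglecting effluent solids): Q_w = V·X / (θ_c·X_r) = 5.110 × 2820 / (16.9 × 10700) = 0.07969 m³/d.

Q_w ≈ 0.0797 m³/d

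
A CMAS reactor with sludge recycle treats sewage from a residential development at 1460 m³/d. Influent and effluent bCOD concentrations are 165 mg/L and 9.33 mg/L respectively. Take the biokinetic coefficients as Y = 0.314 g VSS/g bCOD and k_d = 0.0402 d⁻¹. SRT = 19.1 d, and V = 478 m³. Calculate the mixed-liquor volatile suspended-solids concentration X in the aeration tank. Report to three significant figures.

Solving the biomass balance for X: X = Y Q (S₀−S) θ_c / [V (1+k_d θ_c)] = 0.314 × 1460 × (165 − 9.33) × 19.1 / [478 × (1 + 0.0402 × 19.1)] = 1613 mg/L.

X ≈ 1610 mg/L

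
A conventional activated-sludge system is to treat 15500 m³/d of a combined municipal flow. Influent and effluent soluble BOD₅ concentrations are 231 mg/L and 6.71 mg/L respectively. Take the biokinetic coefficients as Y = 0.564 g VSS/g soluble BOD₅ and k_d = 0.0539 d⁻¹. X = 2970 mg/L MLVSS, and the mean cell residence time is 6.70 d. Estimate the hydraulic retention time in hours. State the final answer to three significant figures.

τ ≈ 5.03 h

Rearranging the biomass balance for a CMAS with decay, V = Y·Q·ΔS·θ_c / [X·(1+k_d θ_c)] = 0.564 × 15500 × (231 − 6.71) × 6.70 / [2970 × (1 + 0.0539 × 6.70)] = 1.31×10^7 / 4043 = 3250 m³.
τ = V/Q = 3250/15500 = 0.2097 d, or 5.032 h.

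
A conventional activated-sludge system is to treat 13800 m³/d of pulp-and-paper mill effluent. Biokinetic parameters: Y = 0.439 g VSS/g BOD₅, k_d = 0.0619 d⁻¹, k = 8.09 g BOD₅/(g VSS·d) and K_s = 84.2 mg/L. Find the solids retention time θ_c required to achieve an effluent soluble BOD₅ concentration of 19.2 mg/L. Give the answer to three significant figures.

From 1/θ_c = Y·k·S/(K_s + S) − k_d: Y·k·S/(K_s+S) = 0.439 × 8.09 × 19.2 / (84.2 + 19.2) = 0.6595 d⁻¹.
Then 1/θ_c = μ − k_d = 0.6595 − 0.0619 = 0.5976 d⁻¹, giving θ_c = 1.673 d.

θ_c ≈ 1.67 d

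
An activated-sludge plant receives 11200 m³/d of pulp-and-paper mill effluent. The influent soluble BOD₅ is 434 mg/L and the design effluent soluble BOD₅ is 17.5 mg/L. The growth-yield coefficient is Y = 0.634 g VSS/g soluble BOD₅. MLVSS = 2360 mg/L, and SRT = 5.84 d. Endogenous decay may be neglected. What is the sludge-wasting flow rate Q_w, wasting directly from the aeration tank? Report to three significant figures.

Q_w ≈ 1250 m³/d

V·X = Y·Q·ΔS·θ_c gives V = 0.634 × 11200 × (434 − 17.5) × 5.84 / 2360 = 7319 m³.
Wasting from the aeration tank: Q_w = V / θ_c = 7319 / 5.84 = 1253 m³/d.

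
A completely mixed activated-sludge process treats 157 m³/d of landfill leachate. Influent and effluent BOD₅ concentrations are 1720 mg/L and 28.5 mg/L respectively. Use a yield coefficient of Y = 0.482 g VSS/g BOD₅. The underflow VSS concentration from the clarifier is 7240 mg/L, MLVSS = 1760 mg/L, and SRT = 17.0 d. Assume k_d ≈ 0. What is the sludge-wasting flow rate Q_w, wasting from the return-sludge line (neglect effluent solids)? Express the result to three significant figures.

V·X = Y·Q·ΔS·θ_c gives V = 0.482 × 157 × (1720 − 28.5) × 17.0 / 1760 = 1236 m³.
Wasting from the return line (neglecting effluent solids): Q_w = V·X / (θ_c·X_r) = 1236 × 1760 / (17.0 × 7240) = 17.68 m³/d.

Q_w ≈ 17.7 m³/d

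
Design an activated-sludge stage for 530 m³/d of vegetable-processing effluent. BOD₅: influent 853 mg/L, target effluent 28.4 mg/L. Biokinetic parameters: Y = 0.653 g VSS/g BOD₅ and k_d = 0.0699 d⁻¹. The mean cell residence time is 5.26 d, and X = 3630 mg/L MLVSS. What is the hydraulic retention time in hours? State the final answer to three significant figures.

Steady-state biomass mass balance: V·X·(1 + k_d·θ_c) = Y·Q·(S₀ − S)·θ_c, so V = 0.653 × 530 × (853 − 28.4) × 5.26 / [3630 × (1 + 0.0699 × 5.26)] = 1.5×10^6 / 4965 = 302.4 m³.
HRT = V/Q = 302.4 m³ / 530 m³·d⁻¹ = 0.5705 d × 24 = 13.69 h.

τ ≈ 13.7 h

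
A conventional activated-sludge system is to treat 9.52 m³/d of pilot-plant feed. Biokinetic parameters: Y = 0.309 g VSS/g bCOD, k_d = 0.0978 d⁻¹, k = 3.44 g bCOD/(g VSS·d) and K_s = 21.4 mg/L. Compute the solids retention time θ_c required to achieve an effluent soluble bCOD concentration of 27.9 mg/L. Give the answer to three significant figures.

θ_c ≈ 1.99 d

Specific growth rate at S = 27.9 mg/L: μ = YkS/(K_s+S) = 0.309·3.44·27.9/(21.4+27.9) = 0.6016 d⁻¹.
Then 1/θ_c = μ − k_d = 0.6016 − 0.0978 = 0.5038 d⁻¹, giving θ_c = 1.985 d.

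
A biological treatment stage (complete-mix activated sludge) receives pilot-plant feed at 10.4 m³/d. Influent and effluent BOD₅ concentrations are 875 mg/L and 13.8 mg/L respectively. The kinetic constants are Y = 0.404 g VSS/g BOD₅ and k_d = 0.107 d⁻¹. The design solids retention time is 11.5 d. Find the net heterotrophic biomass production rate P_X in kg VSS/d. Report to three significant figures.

P_X ≈ 1.62 kg VSS/d

Correct the yield for decay: Y_obs = Y/(1 + k_d θ_c) = 0.404 / (1 + 0.107 × 11.5) = 0.404 / 2.231 = 0.1811.
Substrate removed = Q·(S₀ − S) = 10.4 m³/d × (875 − 13.8) g/m³ = 8.96×10^3 g/d = 8.956 kg/d.
P_X = Y_obs · Q(S₀ − S) = 0.1811 × 8.956 = 1.622 kg VSS/d.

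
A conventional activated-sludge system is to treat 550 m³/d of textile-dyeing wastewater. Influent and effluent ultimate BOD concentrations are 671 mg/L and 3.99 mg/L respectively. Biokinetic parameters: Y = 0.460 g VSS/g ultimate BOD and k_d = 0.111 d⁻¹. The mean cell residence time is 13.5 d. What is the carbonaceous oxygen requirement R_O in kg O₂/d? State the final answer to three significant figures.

Y_obs = Y / (1 + k_d θ_c) = 0.460 / (1 + 0.111 × 13.5) = 0.460 / 2.498 = 0.1841.
Substrate removed = Q·(S₀ − S) = 550 m³/d × (671 − 3.99) g/m³ = 3.67×10^5 g/d = 366.9 kg/d.
Biomass synthesised: P_X = Y_obs × 366.9 = 67.54 kg VSS/d.
R_O = Q·ΔS − 1.42 P_X = 366.9 − 95.91 = 270.9 kg O₂/d.

R_O ≈ 271 kg O₂/d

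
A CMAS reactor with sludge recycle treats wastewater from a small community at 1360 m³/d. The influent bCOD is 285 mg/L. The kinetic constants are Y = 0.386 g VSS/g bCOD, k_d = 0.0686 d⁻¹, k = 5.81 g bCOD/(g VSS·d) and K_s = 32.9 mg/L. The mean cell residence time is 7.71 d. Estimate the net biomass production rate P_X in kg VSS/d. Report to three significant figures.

P_X ≈ 96.8 kg VSS/d

For a completely mixed reactor with recycle the Lawrence–McCarty relation gives S = K_s·(1 + k_d·θ_c) / [θ_c·(Y·k − k_d) − 1] = 32.9 × (1 + 0.0686 × 7.71) / [7.71 × (0.386 × 5.81 − 0.0686) − 1] = 50.30 / 15.76 = 3.191 mg/L.
Correct the yield for decay: Y_obs = Y/(1 + k_d θ_c) = 0.386 / (1 + 0.0686 × 7.71) = 0.386 / 1.529 = 0.2525.
Substrate removed = Q·(S₀ − S) = 1360 m³/d × (285 − 3.19) g/m³ = 3.83×10^5 g/d = 383.3 kg/d.
So the net sludge growth is P_X = 0.2525 × 383.3 = 96.76 kg VSS/d.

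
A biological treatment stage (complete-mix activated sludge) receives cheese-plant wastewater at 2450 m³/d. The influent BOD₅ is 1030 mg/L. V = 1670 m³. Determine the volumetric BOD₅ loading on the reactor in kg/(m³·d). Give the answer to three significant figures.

L_v = Q S₀ / V = 2450 × 1030 × 10⁻³ / 1670 = 1.511 kg/(m³·d).

L_v ≈ 1.51 kg BOD₅/(m³·d)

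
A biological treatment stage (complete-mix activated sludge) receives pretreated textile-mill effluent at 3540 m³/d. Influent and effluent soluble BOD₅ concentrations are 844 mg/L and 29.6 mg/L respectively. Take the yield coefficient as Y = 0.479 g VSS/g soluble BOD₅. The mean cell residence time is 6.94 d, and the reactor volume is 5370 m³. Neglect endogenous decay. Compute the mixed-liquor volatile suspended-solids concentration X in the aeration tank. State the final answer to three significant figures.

X ≈ 1780 mg/L

From V·X = Y·Q·(S₀ − S)·θ_c (decay neglected): X = 0.479 × 3540 × (844 − 29.6) × 6.94 / 5370 = 1785 mg/L.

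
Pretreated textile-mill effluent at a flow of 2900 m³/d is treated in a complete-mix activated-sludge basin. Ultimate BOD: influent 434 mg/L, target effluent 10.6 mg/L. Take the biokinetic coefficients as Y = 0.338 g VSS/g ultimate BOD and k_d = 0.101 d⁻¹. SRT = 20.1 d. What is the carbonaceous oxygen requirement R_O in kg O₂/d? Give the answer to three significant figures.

R_O ≈ 1030 kg O₂/d

The observed yield is Y_obs = Y/(1 + k_d·θ_c) = 0.338 / (1 + 0.101 × 20.1) = 0.338 / 3.030 = 0.1115 g VSS per g ultimate BOD removed.
Q·(S₀ − S) = 2900 × (434 − 10.6) × 10⁻³ = 1228 kg/d removed.
P_X = Y_obs·Q·(S₀ − S) = 0.1115 × 1228 = 137.0 kg VSS/d.
Carbonaceous O₂ demand = substrate oxidised − cell-mass equivalent = 1228 − 1.42 × 137.0 = 1033 kg O₂/d.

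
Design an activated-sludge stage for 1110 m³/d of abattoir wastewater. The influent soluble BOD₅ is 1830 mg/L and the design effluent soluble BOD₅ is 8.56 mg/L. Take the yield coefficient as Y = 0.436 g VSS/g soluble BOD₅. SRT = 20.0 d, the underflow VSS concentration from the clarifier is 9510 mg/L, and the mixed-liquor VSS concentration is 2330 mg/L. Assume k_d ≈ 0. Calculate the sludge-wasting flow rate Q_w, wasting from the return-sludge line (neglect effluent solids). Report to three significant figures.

Q_w ≈ 92.7 m³/d

V·X = Y·Q·ΔS·θ_c gives V = 0.436 × 1110 × (1830 − 8.56) × 20.0 / 2330 = 7567 m³.
Wasting from the return line (neglecting effluent solids): Q_w = V·X / (θ_c·X_r) = 7567 × 2330 / (20.0 × 9510) = 92.69 m³/d.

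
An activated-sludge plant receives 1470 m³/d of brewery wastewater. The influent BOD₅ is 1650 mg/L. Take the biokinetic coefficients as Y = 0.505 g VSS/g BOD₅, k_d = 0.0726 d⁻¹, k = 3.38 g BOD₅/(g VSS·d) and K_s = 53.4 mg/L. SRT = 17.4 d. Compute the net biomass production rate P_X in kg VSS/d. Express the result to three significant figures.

P_X ≈ 540 kg VSS/d

From the Monod/SRT balance for a CMAS, S = K_s·(1+k_d θ_c)/[θ_c·(Y k − k_d) − 1] = 53.4 × (1 + 0.0726 × 17.4) / [17.4 × (0.505 × 3.38 − 0.0726) − 1] = 120.9 / 27.44 = 4.405 mg/L.
Y_obs = Y / (1 + k_d θ_c) = 0.505 / (1 + 0.0726 × 17.4) = 0.505 / 2.263 = 0.2231.
Q·(S₀ − S) = 1470 × (1650 − 4.40) × 10⁻³ = 2419 kg/d removed.
Net biomass production P_X = Y_obs × Q·(S₀ − S) = 0.2231 × 2419 = 539.8 kg VSS/d.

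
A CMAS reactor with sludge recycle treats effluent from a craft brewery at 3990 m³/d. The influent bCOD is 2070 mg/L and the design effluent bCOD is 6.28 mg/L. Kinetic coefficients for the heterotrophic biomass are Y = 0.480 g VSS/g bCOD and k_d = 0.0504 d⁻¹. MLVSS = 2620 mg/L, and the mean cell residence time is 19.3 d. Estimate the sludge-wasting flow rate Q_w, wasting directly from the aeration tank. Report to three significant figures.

Q_w ≈ 765 m³/d

Rearranging the biomass balance for a CMAS with decay, V = Y·Q·ΔS·θ_c / [X·(1+k_d θ_c)] = 0.480 × 3990 × (2070 − 6.28) × 19.3 / [2620 × (1 + 0.0504 × 19.3)] = 7.63×10^7 / 5169 = 14759 m³.
With mixed-liquor wasting, θ_c = V/Q_w, so Q_w = V/θ_c = 14759/19.3 = 764.7 m³/d.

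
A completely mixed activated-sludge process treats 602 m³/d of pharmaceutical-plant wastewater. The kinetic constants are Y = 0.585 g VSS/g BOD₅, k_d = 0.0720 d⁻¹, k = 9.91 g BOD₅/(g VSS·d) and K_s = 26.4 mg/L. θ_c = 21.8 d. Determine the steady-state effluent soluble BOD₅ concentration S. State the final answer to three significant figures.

S ≈ 0.548 mg/L

Effluent substrate depends only on kinetics and SRT: S = K_s(1 + k_d θ_c) / [θ_c(Yk − k_d) − 1] = 26.4 × (1 + 0.0720 × 21.8) / [21.8 × (0.585 × 9.91 − 0.0720) − 1] = 67.84 / 123.8 = 0.5479 mg/L.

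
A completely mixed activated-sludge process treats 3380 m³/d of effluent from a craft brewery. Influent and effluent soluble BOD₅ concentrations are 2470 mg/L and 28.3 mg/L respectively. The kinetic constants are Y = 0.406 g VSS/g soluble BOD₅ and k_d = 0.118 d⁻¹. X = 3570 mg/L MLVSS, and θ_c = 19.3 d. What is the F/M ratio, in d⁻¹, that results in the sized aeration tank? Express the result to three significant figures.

From the SRT design equation V = Y Q (S₀−S) θ_c / [X (1 + k_d θ_c)] = 0.406 × 3380 × (2470 − 28.3) × 19.3 / [3570 × (1 + 0.118 × 19.3)] = 6.47×10^7 / 11700 = 5527 m³.
F/M = applied load / biomass = Q·S₀/(V·X) = 3380 × 2470 / (5527 × 3570) = 0.4231 d⁻¹.

F/M ≈ 0.423 d⁻¹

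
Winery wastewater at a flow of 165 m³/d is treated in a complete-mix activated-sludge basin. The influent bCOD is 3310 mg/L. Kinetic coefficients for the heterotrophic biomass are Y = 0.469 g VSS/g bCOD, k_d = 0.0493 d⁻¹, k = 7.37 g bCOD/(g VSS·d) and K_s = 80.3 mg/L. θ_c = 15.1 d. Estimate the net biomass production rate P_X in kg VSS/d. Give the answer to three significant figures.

For a completely mixed reactor with recycle the Lawrence–McCarty relation gives S = K_s·(1 + k_d·θ_c) / [θ_c·(Y·k − k_d) − 1] = 80.3 × (1 + 0.0493 × 15.1) / [15.1 × (0.469 × 7.37 − 0.0493) − 1] = 140.1 / 50.45 = 2.777 mg/L.
Observed yield with endogenous decay: Y_obs = Y / (1 + k_d·θ_c) = 0.469 / (1 + 0.0493 × 15.1) = 0.469 / 1.744 = 0.2689 g VSS/g bCOD.
Mass of bCOD removed per day: Q(S₀ − S) = 165 × 3307 g/m³ = 545.7 kg/d.
So the net sludge growth is P_X = 0.2689 × 545.7 = 146.7 kg VSS/d.

P_X ≈ 147 kg VSS/d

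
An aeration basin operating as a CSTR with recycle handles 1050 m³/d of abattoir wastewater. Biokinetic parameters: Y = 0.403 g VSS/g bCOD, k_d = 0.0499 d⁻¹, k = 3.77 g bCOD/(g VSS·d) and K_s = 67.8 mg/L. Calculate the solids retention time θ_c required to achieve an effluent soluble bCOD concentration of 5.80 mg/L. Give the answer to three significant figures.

θ_c ≈ 14.3 d

At the target effluent, Y k S/(K_s+S) = 0.403×3.77×5.80/73.60 = 0.1197 d⁻¹.
Then 1/θ_c = μ − k_d = 0.1197 − 0.0499 = 0.06983 d⁻¹, giving θ_c = 14.32 d.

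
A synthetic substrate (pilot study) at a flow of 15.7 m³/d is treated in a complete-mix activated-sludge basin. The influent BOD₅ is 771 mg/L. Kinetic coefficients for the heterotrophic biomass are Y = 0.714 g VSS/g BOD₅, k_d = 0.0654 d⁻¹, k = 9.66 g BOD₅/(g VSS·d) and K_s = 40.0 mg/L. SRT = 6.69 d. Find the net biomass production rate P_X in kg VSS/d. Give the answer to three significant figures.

From the Monod/SRT balance for a CMAS, S = K_s·(1+k_d θ_c)/[θ_c·(Y k − k_d) − 1] = 40.0 × (1 + 0.0654 × 6.69) / [6.69 × (0.714 × 9.66 − 0.0654) − 1] = 57.50 / 44.71 = 1.286 mg/L.
Observed yield with endogenous decay: Y_obs = Y / (1 + k_d·θ_c) = 0.714 / (1 + 0.0654 × 6.69) = 0.714 / 1.438 = 0.4967 g VSS/g BOD₅.
Mass of BOD₅ removed per day: Q(S₀ − S) = 15.7 × 769.7 g/m³ = 12.08 kg/d.
So the net sludge growth is P_X = 0.4967 × 12.08 = 6.002 kg VSS/d.

P_X ≈ 6.00 kg VSS/d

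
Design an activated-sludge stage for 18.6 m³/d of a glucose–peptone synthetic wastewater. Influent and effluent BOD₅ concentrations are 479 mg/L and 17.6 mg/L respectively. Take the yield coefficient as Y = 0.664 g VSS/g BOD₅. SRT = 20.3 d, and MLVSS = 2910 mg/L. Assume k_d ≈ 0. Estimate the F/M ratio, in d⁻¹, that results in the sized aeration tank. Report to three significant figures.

V·X = Y·Q·ΔS·θ_c gives V = 0.664 × 18.6 × (479 − 17.6) × 20.3 / 2910 = 39.75 m³.
F/M = applied load / biomass = Q·S₀/(V·X) = 18.6 × 479 / (39.75 × 2910) = 0.07702 d⁻¹.

F/M ≈ 0.0770 d⁻¹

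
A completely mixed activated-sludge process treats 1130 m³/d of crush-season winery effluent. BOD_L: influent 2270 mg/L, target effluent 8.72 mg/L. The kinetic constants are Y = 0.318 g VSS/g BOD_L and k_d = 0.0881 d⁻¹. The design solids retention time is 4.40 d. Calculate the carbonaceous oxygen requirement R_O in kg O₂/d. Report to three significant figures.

R_O ≈ 1720 kg O₂/d

Y_obs = Y / (1 + k_d θ_c) = 0.318 / (1 + 0.0881 × 4.40) = 0.318 / 1.388 = 0.2292.
Q·(S₀ − S) = 1130 × (2270 − 8.72) × 10⁻³ = 2555 kg/d removed.
Net sludge production P_X = 0.2292 × 2555 = 585.6 kg VSS/d.
R_O = Q·ΔS − 1.42 P_X = 2555 − 831.5 = 1724 kg O₂/d.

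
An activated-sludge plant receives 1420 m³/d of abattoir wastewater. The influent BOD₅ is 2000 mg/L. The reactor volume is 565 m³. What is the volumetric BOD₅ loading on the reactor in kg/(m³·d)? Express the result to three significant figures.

L_v ≈ 5.03 kg BOD₅/(m³·d)

L_v = Q S₀ / V = 1420 × 2000 × 10⁻³ / 565.0 = 5.027 kg/(m³·d).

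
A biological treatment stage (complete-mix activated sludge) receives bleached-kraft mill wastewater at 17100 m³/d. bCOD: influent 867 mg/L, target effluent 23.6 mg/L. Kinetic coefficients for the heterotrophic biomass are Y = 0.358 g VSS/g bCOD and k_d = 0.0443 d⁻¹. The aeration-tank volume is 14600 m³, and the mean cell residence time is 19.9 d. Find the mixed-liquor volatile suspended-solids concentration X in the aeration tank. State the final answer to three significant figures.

From V·X·(1 + k_d·θ_c) = Y·Q·(S₀ − S)·θ_c: X = 0.358 × 17100 × (867 − 23.6) × 19.9 / [14600 × (1 + 0.0443 × 19.9)] = 3740 mg/L.

X ≈ 3740 mg/L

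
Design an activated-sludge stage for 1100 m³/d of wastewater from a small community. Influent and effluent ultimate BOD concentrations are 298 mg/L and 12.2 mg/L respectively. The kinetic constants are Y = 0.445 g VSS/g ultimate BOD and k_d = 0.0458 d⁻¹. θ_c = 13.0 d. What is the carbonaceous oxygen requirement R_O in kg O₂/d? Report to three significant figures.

Observed yield with endogenous decay: Y_obs = Y / (1 + k_d·θ_c) = 0.445 / (1 + 0.0458 × 13.0) = 0.445 / 1.595 = 0.2789 g VSS/g ultimate BOD.
Substrate removed = Q·(S₀ − S) = 1100 m³/d × (298 − 12.2) g/m³ = 3.14×10^5 g/d = 314.4 kg/d.
Net sludge production P_X = 0.2789 × 314.4 = 87.69 kg VSS/d.
Carbonaceous O₂ demand = substrate oxidised − cell-mass equivalent = 314.4 − 1.42 × 87.69 = 189.9 kg O₂/d.

R_O ≈ 190 kg O₂/d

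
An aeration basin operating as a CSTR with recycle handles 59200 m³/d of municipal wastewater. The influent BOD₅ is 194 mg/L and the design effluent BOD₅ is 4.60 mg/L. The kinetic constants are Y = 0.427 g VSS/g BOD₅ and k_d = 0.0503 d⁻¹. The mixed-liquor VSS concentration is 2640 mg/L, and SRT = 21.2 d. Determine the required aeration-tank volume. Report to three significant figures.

Rearranging the biomass balance for a CMAS with decay, V = Y·Q·ΔS·θ_c / [X·(1+k_d θ_c)] = 0.427 × 59200 × (194 − 4.60) × 21.2 / [2640 × (1 + 0.0503 × 21.2)] = 1.01×10^8 / 5455 = 18606 m³.

V ≈ 18600 m³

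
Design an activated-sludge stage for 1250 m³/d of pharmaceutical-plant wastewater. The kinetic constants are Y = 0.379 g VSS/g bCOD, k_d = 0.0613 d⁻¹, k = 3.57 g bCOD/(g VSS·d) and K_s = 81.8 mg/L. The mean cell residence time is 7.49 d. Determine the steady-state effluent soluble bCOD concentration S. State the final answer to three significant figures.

From the Monod/SRT balance for a CMAS, S = K_s·(1+k_d θ_c)/[θ_c·(Y k − k_d) − 1] = 81.8 × (1 + 0.0613 × 7.49) / [7.49 × (0.379 × 3.57 − 0.0613) − 1] = 119.4 / 8.675 = 13.76 mg/L.

S ≈ 13.8 mg/L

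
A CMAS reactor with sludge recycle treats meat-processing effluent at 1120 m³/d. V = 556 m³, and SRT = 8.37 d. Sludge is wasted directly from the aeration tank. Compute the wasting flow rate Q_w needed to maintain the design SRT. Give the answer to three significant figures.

With mixed-liquor wasting, θ_c = V/Q_w, so Q_w = V/θ_c = 556.0/8.37 = 66.43 m³/d.

Q_w ≈ 66.4 m³/d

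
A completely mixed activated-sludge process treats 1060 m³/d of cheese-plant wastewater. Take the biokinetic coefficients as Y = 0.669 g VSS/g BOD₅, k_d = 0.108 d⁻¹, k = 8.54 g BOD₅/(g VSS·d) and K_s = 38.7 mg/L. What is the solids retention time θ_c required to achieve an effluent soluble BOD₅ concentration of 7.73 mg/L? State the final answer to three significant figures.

θ_c ≈ 1.19 d

Specific growth rate at S = 7.73 mg/L: μ = YkS/(K_s+S) = 0.669·8.54·7.73/(38.7+7.73) = 0.9512 d⁻¹.
1/θ_c = 0.9512 − 0.108 = 0.8432 d⁻¹, so θ_c = 1.186 d.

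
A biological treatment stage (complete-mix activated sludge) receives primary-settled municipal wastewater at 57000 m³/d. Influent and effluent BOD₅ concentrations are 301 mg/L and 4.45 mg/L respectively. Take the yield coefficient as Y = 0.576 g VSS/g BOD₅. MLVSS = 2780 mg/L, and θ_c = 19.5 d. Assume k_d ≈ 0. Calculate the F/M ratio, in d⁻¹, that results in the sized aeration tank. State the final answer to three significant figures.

F/M ≈ 0.0904 d⁻¹

V·X = Y·Q·ΔS·θ_c gives V = 0.576 × 57000 × (301 − 4.45) × 19.5 / 2780 = 68294 m³.
F/M = applied load / biomass = Q·S₀/(V·X) = 57000 × 301 / (68294 × 2780) = 0.09037 d⁻¹.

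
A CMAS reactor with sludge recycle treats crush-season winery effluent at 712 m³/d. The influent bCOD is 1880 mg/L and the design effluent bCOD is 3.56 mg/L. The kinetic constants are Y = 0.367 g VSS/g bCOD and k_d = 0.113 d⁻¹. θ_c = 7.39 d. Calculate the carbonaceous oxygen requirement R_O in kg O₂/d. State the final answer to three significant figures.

Correct the yield for decay: Y_obs = Y/(1 + k_d θ_c) = 0.367 / (1 + 0.113 × 7.39) = 0.367 / 1.835 = 0.2000.
Substrate removed = Q·(S₀ − S) = 712 m³/d × (1880 − 3.56) g/m³ = 1.34×10^6 g/d = 1336 kg/d.
P_X = Y_obs·Q·(S₀ − S) = 0.2000 × 1336 = 267.2 kg VSS/d.
R_O = Q·(S₀ − S) − 1.42·P_X = 1336 − 1.42 × 267.2 = 956.6 kg O₂/d.

R_O ≈ 957 kg O₂/d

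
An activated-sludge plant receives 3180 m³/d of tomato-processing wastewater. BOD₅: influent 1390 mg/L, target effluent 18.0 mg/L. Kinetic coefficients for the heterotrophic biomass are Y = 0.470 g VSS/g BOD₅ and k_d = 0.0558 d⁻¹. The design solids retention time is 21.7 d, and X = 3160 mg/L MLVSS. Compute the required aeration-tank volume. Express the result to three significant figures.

V ≈ 6370 m³

Steady-state biomass mass balance: V·X·(1 + k_d·θ_c) = Y·Q·(S₀ − S)·θ_c, so V = 0.470 × 3180 × (1390 − 18.0) × 21.7 / [3160 × (1 + 0.0558 × 21.7)] = 4.45×10^7 / 6986 = 6369 m³.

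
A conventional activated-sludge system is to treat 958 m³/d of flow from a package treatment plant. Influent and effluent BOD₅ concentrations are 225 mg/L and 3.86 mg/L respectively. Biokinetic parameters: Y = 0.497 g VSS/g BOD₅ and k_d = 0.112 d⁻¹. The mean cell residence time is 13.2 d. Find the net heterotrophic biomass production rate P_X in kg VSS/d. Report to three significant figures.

Observed yield with endogenous decay: Y_obs = Y / (1 + k_d·θ_c) = 0.497 / (1 + 0.112 × 13.2) = 0.497 / 2.478 = 0.2005 g VSS/g BOD₅.
Q·(S₀ − S) = 958 × (225 − 3.86) × 10⁻³ = 211.9 kg/d removed.
So the net sludge growth is P_X = 0.2005 × 211.9 = 42.48 kg VSS/d.

P_X ≈ 42.5 kg VSS/d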